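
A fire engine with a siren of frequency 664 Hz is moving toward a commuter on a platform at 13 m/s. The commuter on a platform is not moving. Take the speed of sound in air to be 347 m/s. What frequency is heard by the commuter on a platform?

Moving source, stationary observer: f' = f · v/(v − v_s) since the source is approaching.
f' = 664 × 347/(347 − 13) = 664 × 347/334 ≈ 690 Hz.

690 Hz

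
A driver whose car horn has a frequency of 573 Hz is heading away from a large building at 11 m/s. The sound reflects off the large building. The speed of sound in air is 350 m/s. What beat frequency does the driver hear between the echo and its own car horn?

34.9 Hz

The large building receives the sound from a moving source: f₁ = f₀ · v/(v + v_e) = 573 × 350/361 ≈ 555.5 Hz.
On the return leg the driver is a moving observer: f₂ = f₁ · (v − v_e)/v = 555.5 × 339/350 ≈ 538.1 Hz.
Beat against the emitted tone: |f₂ − f₀| = 2v_e·f₀/(v + v_e) = 2 × 11 × 573/361 ≈ 34.9 Hz.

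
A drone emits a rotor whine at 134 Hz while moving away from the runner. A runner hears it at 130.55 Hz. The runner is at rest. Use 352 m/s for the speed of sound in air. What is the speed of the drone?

f' = f · v/(v + v_s) ⇒ v_s = v · |1 − f/f'|.
v_s = 352 × |1 − 134/130.55| = 352 × 0.02643 ≈ 9.3 m/s.

9.3 m/s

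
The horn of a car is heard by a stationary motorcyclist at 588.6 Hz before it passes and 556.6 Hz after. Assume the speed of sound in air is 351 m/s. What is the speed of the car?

f₁/f₂ = (v + v_s)/(v − v_s), so v_s = v · (f₁ − f₂)/(f₁ + f₂).
v_s = 351 × (588.6 − 556.6)/(588.6 + 556.6) = 351 × 32.0/1145.2 ≈ 9.8 m/s.

9.8 m/s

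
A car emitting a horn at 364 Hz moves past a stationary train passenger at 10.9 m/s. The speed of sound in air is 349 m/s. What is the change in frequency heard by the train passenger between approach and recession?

22.8 Hz

Approaching: f₁ = f · v/(v − v_s) = 364 × 349/338.1 ≈ 375.7 Hz.
Receding: f₂ = f · v/(v + v_s) = 364 × 349/359.9 ≈ 353.0 Hz.
Drop: f₁ − f₂ = 2f·v·v_s/(v² − v_s²) = 2 × 364 × 349 × 10.9/(349² − 10.9²) ≈ 22.8 Hz.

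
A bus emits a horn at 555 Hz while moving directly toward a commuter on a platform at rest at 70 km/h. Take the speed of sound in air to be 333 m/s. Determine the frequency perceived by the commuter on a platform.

589 Hz

70 km/h = 19.44 m/s.
With the source moving toward a stationary observer, f' = f · v/(v − v_s).
f' = 555 × 333/(333 − 19.44) = 555 × 333/313.6 ≈ 589 Hz.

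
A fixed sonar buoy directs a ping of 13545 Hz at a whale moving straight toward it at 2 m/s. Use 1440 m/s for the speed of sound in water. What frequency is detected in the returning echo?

At the whale (a moving observer), f₁ = f₀ · (v + u)/v = 13545 × 1442/1440 ≈ 13564 Hz.
On reflection it acts as a source moving toward the stationary detector: f₂ = f₁ · v/(v − u) = 13564 × 1440/1438 ≈ 13583 Hz.
Equivalently f₂ = f₀ · (v + u)/(v − u).

13583 Hz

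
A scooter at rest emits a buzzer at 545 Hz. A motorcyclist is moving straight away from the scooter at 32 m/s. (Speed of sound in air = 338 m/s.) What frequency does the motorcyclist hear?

493 Hz

Only the observer moves, away from the source, so f' = f · (v − v_o)/v.
f' = 545 × (338 − 32)/338 = 545 × 306/338 ≈ 493 Hz.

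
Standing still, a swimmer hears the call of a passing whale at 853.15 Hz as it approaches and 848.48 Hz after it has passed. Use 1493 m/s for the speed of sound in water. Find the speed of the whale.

4.1 m/s

f₁/f₂ = (v + v_s)/(v − v_s), so v_s = v · (f₁ − f₂)/(f₁ + f₂).
v_s = 1493 × (853.15 − 848.48)/(853.15 + 848.48) = 1493 × 4.67/1701.63 ≈ 4.1 m/s.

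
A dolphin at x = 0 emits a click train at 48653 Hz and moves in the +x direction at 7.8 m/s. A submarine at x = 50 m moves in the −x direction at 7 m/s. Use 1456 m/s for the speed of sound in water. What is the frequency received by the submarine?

The observer lies on the +x side, so the source is heading toward the observer and the observer is heading toward the source.
Both move, so f' = f · (v + v_o)/(v − v_s).
f' = 48653 × (1456 + 7)/(1456 − 7.8) = 48653 × 1463/1448.2 ≈ 49150 Hz.

49150 Hz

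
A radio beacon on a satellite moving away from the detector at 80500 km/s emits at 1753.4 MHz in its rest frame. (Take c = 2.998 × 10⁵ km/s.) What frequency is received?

β = v/c = 80500/299800 = 0.2685.
Relativistic Doppler for frequency: f' = f₀ · √((1 − β)/(1 + β)).
f' = 1753.4 × √(0.7315/1.2685) = 1753.4 × 0.75937 ≈ 1331.5 MHz.

1331.5 MHz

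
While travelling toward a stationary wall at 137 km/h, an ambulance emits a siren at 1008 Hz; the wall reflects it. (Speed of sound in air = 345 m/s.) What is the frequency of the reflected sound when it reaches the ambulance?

1258 Hz

137 km/h = 38.06 m/s.
The wall receives the sound from a moving source: f₁ = f₀ · v/(v − v_e) = 1008 × 345/306.94 ≈ 1133 Hz.
On the return leg the ambulance is a moving observer: f₂ = f₁ · (v + v_e)/v = 1133 × 383.06/345 ≈ 1258 Hz.
Equivalently f₂ = f₀ · (v + v_e)/(v − v_e).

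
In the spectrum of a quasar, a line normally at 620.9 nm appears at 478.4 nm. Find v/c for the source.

0.255

λ'/λ₀ = 0.7705 < 1 (blueshift), so the source is approaching.
λ'/λ₀ = √((1 − β)/(1 + β)) for an approaching source ⇒ β = (1 − r²)/(1 + r²) with r = λ'/λ₀.
β = (1 − 0.5937)/(1 + 0.5937) ≈ 0.255.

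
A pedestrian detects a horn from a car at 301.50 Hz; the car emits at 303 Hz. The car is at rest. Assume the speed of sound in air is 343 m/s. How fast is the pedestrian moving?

f' < f, so the pedestrian is receding.
f' = f · (v − v_o)/v ⇒ v_o = v · |f'/f − 1|.
v_o = 343 × |301.50/303 − 1| = 343 × 0.00495 ≈ 1.70 m/s.

1.70 m/s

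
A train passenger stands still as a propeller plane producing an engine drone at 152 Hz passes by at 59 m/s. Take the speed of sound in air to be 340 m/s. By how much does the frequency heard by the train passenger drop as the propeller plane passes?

54.4 Hz

Approaching: f₁ = f · v/(v − v_s) = 152 × 340/281 ≈ 183.9 Hz.
Receding: f₂ = f · v/(v + v_s) = 152 × 340/399 ≈ 129.5 Hz.
Drop: f₁ − f₂ = 2f·v·v_s/(v² − v_s²) = 2 × 152 × 340 × 59/(340² − 59²) ≈ 54.4 Hz.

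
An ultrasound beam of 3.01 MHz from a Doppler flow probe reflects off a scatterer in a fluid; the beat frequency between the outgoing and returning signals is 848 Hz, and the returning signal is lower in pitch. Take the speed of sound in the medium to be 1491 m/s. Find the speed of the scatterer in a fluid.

Double Doppler shift off a moving reflector: f₂ = f₀ · (v + u)/(v − u) (u > 0 toward emitter).
Returning signal is lower, so f₂ = f₀ − Δf = 3010000 − 848 = 3009152 Hz.
Rearranging, u = v · (f₂ − f₀)/(f₂ + f₀) = 1491 × -848/6019152 ≈ -0.21 m/s.
So the scatterer in a fluid is moving at 0.21 m/s away from the emitter.

0.21 m/s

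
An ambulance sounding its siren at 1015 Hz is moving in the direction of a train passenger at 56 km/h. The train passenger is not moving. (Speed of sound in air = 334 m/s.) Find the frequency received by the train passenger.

1065 Hz

56 km/h = 15.56 m/s.
Only the source moves, toward the listener, so f' = f · v/(v − v_s).
f' = 1015 × 334/(334 − 15.56) = 1015 × 334/318.4 ≈ 1065 Hz.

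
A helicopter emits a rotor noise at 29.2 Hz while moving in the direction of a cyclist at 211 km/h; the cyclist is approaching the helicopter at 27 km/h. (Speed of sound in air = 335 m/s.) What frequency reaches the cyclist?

36.2 Hz

211 km/h = 58.61 m/s; 27 km/h = 7.5 m/s.
With source approaching and observer approaching, f' = f · (v + v_o)/(v − v_s).
f' = 29.2 × (335 + 7.5)/(335 − 58.61) = 29.2 × 342.5/276.39 ≈ 36.2 Hz.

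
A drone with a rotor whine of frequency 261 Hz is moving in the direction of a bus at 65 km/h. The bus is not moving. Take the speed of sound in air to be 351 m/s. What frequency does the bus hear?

65 km/h = 18.06 m/s.
With the source moving toward a stationary observer, f' = f · v/(v − v_s).
f' = 261 × 351/(351 − 18.06) = 261 × 351/332.9 ≈ 275 Hz.

275 Hz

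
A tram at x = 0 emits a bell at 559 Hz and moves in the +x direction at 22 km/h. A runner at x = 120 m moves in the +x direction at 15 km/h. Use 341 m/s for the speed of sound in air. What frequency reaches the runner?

22 km/h = 6.111 m/s; 15 km/h = 4.167 m/s.
The observer lies on the +x side, so the source is heading toward the observer and the observer is heading away from the source.
General Doppler shift: f' = f · (v − v_o)/(v − v_s).
f' = 559 × (341 − 4.167)/(341 − 6.111) = 559 × 336.83/334.89 ≈ 562 Hz.

562 Hz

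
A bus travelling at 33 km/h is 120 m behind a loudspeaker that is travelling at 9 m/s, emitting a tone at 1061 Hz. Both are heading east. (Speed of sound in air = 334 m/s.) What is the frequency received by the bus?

1062 Hz

33 km/h = 9.167 m/s.
The bus is behind, so the loudspeaker is moving away from it while the bus is moving toward the loudspeaker.
Both move, so f' = f · (v + v_o)/(v + v_s).
f' = 1061 × (334 + 9.167)/(334 + 9) = 1061 × 343.17/343 ≈ 1062 Hz.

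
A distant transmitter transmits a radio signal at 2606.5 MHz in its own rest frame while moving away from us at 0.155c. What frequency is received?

2229.4 MHz

Relativistic Doppler for frequency: f' = f₀ · √((1 − β)/(1 + β)).
f' = 2606.5 × √(0.8450/1.1550) = 2606.5 × 0.85534 ≈ 2229.4 MHz.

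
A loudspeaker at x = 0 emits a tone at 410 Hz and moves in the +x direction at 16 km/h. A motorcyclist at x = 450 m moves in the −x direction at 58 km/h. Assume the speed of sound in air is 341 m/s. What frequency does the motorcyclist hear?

435 Hz

16 km/h = 4.444 m/s; 58 km/h = 16.11 m/s.
The observer lies on the +x side, so the source is heading toward the observer and the observer is heading toward the source.
Both move, so f' = f · (v + v_o)/(v − v_s).
f' = 410 × (341 + 16.11)/(341 − 4.444) = 410 × 357.11/336.56 ≈ 435 Hz.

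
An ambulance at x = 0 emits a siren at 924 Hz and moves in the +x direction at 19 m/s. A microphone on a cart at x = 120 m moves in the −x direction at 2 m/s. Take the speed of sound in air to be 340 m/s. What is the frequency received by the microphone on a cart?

984 Hz

The observer lies on the +x side, so the source is heading toward the observer and the observer is heading toward the source.
General Doppler shift: f' = f · (v + v_o)/(v − v_s).
f' = 924 × (340 + 2)/(340 − 19) = 924 × 342/321 ≈ 984 Hz.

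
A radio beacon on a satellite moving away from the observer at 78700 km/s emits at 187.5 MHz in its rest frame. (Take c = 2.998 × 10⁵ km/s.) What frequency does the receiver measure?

β = v/c = 78700/299800 = 0.2625.
Relativistic Doppler for frequency: f' = f₀ · √((1 − β)/(1 + β)).
f' = 187.5 × √(0.7375/1.2625) = 187.5 × 0.76430 ≈ 143.3 MHz.

143.3 MHz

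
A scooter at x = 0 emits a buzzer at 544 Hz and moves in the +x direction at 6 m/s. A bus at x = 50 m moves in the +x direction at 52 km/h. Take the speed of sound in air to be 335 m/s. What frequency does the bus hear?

52 km/h = 14.44 m/s.
The observer lies on the +x side, so the source is heading toward the observer and the observer is heading away from the source.
Both move, so f' = f · (v − v_o)/(v − v_s).
f' = 544 × (335 − 14.44)/(335 − 6) = 544 × 320.56/329 ≈ 530 Hz.

530 Hz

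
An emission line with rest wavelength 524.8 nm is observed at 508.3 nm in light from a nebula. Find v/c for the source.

λ'/λ₀ = 0.9686 < 1 (blueshift), so the source is approaching.
λ'/λ₀ = √((1 − β)/(1 + β)) for an approaching source ⇒ β = (1 − r²)/(1 + r²) with r = λ'/λ₀.
β = (1 − 0.9381)/(1 + 0.9381) ≈ 0.032.

0.032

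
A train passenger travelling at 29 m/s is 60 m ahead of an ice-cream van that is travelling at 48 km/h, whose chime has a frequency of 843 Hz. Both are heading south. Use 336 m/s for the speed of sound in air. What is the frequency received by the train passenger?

48 km/h = 13.33 m/s.
The train passenger is ahead, so the ice-cream van is moving toward it while the train passenger is moving away from the ice-cream van.
Both move, so f' = f · (v − v_o)/(v − v_s).
f' = 843 × (336 − 29)/(336 − 13.33) = 843 × 307/322.67 ≈ 802 Hz.

802 Hz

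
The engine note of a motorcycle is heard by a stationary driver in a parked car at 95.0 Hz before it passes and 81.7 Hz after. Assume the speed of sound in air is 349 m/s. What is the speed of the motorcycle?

f₁/f₂ = (v + v_s)/(v − v_s), so v_s = v · (f₁ − f₂)/(f₁ + f₂).
v_s = 349 × (95.0 − 81.7)/(95.0 + 81.7) = 349 × 13.3/176.7 ≈ 26 m/s.

26 m/s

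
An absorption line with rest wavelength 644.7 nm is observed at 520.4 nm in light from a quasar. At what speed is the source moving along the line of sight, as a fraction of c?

λ'/λ₀ = 0.8072 < 1 (blueshift), so the source is approaching.
λ'/λ₀ = √((1 − β)/(1 + β)) for an approaching source ⇒ β = (1 − r²)/(1 + r²) with r = λ'/λ₀.
β = (1 − 0.6516)/(1 + 0.6516) ≈ 0.211.

0.211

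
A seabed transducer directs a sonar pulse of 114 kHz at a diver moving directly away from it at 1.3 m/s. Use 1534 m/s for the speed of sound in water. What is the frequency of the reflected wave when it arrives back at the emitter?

113.8 kHz

At the diver (a moving observer), f₁ = f₀ · (v − u)/v = 114 × 1532.7/1534 ≈ 113.9 kHz.
The reflection then acts as a moving source: f₂ = f₁ · v/(v + u) ≈ 113.8 kHz.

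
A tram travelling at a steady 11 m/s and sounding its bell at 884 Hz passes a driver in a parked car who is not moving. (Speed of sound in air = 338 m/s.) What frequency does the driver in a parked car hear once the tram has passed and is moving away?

Receding: f₂ = f · v/(v + v_s) = 884 × 338/349 ≈ 856 Hz.

856 Hz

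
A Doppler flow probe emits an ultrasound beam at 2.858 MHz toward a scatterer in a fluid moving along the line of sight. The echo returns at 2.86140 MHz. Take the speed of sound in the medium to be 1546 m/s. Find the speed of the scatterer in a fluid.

Double Doppler shift off a moving reflector: f₂ = f₀ · (v + u)/(v − u) (u > 0 toward emitter).
Rearranging, u = v · (f₂ − f₀)/(f₂ + f₀) = 1546 × 0.00340/5.71940 ≈ 0.92 m/s.
So the scatterer in a fluid is moving at 0.92 m/s toward the emitter.

0.92 m/s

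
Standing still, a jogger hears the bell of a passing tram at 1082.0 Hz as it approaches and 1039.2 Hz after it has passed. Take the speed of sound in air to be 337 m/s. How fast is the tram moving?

f₁/f₂ = (v + v_s)/(v − v_s), so v_s = v · (f₁ − f₂)/(f₁ + f₂).
v_s = 337 × (1082.0 − 1039.2)/(1082.0 + 1039.2) = 337 × 42.8/2121.2 ≈ 6.8 m/s.

6.8 m/s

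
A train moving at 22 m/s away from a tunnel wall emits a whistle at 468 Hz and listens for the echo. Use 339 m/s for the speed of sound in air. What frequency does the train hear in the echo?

411 Hz

The tunnel wall receives the sound from a moving source: f₁ = f₀ · v/(v + v_e) = 468 × 339/361 ≈ 439 Hz.
On the return leg the train is a moving observer: f₂ = f₁ · (v − v_e)/v = 439 × 317/339 ≈ 411 Hz.
Equivalently f₂ = f₀ · (v − v_e)/(v + v_e).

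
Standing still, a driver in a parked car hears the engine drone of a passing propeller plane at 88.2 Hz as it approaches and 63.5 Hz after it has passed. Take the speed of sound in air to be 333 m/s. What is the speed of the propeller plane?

54 m/s

f₁/f₂ = (v + v_s)/(v − v_s), so v_s = v · (f₁ − f₂)/(f₁ + f₂).
v_s = 333 × (88.2 − 63.5)/(88.2 + 63.5) = 333 × 24.7/151.7 ≈ 54 m/s.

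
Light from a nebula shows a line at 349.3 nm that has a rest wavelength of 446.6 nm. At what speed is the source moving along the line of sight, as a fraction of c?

λ'/λ₀ = 0.7821 < 1 (blueshift), so the source is approaching.
λ'/λ₀ = √((1 − β)/(1 + β)) for an approaching source ⇒ β = (1 − r²)/(1 + r²) with r = λ'/λ₀.
β = (1 − 0.6117)/(1 + 0.6117) ≈ 0.241.

0.241c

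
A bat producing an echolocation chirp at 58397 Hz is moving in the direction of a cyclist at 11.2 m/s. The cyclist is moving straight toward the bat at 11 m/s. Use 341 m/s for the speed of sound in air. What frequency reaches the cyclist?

62328 Hz

With source approaching and observer approaching, f' = f · (v + v_o)/(v − v_s).
f' = 58397 × (341 + 11)/(341 − 11.2) = 58397 × 352/329.8 ≈ 62328 Hz.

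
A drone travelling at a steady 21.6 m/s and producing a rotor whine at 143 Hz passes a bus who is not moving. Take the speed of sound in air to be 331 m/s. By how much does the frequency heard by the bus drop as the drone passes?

18.7 Hz

Approaching: f₁ = f · v/(v − v_s) = 143 × 331/309.4 ≈ 153.0 Hz.
Receding: f₂ = f · v/(v + v_s) = 143 × 331/352.6 ≈ 134.2 Hz.
Drop: f₁ − f₂ = 2f·v·v_s/(v² − v_s²) = 2 × 143 × 331 × 21.6/(331² − 21.6²) ≈ 18.7 Hz.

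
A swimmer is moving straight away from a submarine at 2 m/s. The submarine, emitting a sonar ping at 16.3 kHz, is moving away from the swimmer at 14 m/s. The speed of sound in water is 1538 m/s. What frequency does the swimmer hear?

16.13 kHz

General Doppler shift: f' = f · (v − v_o)/(v + v_s).
f' = 16.3 × (1538 − 2)/(1538 + 14) = 16.3 × 1536/1552 ≈ 16.13 kHz.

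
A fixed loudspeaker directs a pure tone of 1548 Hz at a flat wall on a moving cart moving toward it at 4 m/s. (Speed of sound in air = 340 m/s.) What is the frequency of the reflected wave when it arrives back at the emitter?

1585 Hz

At the flat wall on a moving cart (a moving observer), f₁ = f₀ · (v + u)/v = 1548 × 344/340 ≈ 1566 Hz.
The reflection then acts as a moving source: f₂ = f₁ · v/(v − u) ≈ 1585 Hz.
Equivalently f₂ = f₀ · (v + u)/(v − u).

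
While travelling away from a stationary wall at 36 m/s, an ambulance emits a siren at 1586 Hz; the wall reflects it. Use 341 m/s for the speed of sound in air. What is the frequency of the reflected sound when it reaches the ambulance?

1283 Hz

The wall receives the sound from a moving source: f₁ = f₀ · v/(v + v_e) = 1586 × 341/377 ≈ 1435 Hz.
On the return leg the ambulance is a moving observer: f₂ = f₁ · (v − v_e)/v = 1435 × 305/341 ≈ 1283 Hz.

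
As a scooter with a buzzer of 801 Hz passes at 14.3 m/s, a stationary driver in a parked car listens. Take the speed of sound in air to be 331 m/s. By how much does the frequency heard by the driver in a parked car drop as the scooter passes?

Approaching: f₁ = f · v/(v − v_s) = 801 × 331/316.7 ≈ 837.2 Hz.
Receding: f₂ = f · v/(v + v_s) = 801 × 331/345.3 ≈ 767.8 Hz.
Drop: f₁ − f₂ = 2f·v·v_s/(v² − v_s²) = 2 × 801 × 331 × 14.3/(331² − 14.3²) ≈ 69.3 Hz.

69.3 Hz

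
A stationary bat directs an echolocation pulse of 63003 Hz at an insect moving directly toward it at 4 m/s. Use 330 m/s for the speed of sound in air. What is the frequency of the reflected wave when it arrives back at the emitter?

64549 Hz

The insect first receives the wave as a moving observer: f₁ = f₀ · (v + u)/v = 63003 × (330 + 4)/330 ≈ 63767 Hz.
On reflection it acts as a source moving toward the stationary detector: f₂ = f₁ · v/(v − u) = 63767 × 330/326 ≈ 64549 Hz.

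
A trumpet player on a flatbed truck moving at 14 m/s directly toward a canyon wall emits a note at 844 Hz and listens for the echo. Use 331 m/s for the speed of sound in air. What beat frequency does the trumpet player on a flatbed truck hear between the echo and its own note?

75 Hz

The canyon wall receives the sound from a moving source: f₁ = f₀ · v/(v − v_e) = 844 × 331/317 ≈ 881.3 Hz.
On the return leg the trumpet player on a flatbed truck is a moving observer: f₂ = f₁ · (v + v_e)/v = 881.3 × 345/331 ≈ 918.5 Hz.
Equivalently f₂ = f₀ · (v + v_e)/(v − v_e).
Beat against the emitted tone: |f₂ − f₀| = 2v_e·f₀/(v − v_e) = 2 × 14 × 844/317 ≈ 75 Hz.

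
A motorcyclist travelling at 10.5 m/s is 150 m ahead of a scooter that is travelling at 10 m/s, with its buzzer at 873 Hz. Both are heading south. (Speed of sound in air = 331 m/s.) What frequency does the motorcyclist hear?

The motorcyclist is ahead, so the scooter is moving toward it while the motorcyclist is moving away from the scooter.
With source approaching and observer receding, f' = f · (v − v_o)/(v − v_s).
f' = 873 × (331 − 10.5)/(331 − 10) = 873 × 320.5/321 ≈ 872 Hz.

872 Hz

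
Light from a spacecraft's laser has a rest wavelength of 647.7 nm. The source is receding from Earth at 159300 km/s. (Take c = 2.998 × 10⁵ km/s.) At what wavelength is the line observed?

β = v/c = 159300/299800 = 0.5314.
Relativistic Doppler for wavelength: λ' = λ₀ · √((1 + β)/(1 − β)).
λ' = 647.7 × √(1.5314/0.4686) = 647.7 × 1.80765 ≈ 1170.8 nm.

1170.8 nm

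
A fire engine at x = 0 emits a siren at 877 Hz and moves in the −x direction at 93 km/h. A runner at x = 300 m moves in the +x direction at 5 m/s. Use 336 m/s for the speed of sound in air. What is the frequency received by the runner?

93 km/h = 25.83 m/s.
The observer lies on the +x side, so the source is heading away from the observer and the observer is heading away from the source.
Both move, so f' = f · (v − v_o)/(v + v_s).
f' = 877 × (336 − 5)/(336 + 25.83) = 877 × 331/361.83 ≈ 802 Hz.

802 Hz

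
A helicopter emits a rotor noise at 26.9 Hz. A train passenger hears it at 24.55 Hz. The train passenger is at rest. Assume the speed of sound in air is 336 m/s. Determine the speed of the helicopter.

f' < f, so the helicopter is receding.
f' = f · v/(v + v_s) ⇒ v_s = v · |1 − f/f'|.
v_s = 336 × |1 − 26.9/24.55| = 336 × 0.09572 ≈ 32 m/s.

32 m/s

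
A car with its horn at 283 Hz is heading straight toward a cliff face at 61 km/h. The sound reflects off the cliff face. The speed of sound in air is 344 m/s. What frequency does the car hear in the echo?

61 km/h = 16.94 m/s.
The cliff face receives the sound from a moving source: f₁ = f₀ · v/(v − v_e) = 283 × 344/327.06 ≈ 298 Hz.
On the return leg the car is a moving observer: f₂ = f₁ · (v + v_e)/v = 298 × 360.94/344 ≈ 312 Hz.
Equivalently f₂ = f₀ · (v + v_e)/(v − v_e).

312 Hz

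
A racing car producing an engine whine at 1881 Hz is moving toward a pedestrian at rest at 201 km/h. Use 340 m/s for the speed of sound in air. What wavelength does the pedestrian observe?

15.1 cm

201 km/h = 55.83 m/s.
Only the source moves, toward the listener, so f' = f · v/(v − v_s).
f' = 1881 × 340/(340 − 55.83) ≈ 2251 Hz.
λ' = v/f' = 340/2250.58 ≈ 15.1 cm.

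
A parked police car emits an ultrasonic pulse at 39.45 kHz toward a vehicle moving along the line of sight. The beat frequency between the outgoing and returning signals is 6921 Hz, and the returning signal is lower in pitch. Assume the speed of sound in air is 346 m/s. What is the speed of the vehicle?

33 m/s

Double Doppler shift off a moving reflector: f₂ = f₀ · (v + u)/(v − u) (u > 0 toward emitter).
Returning signal is lower, so f₂ = f₀ − Δf = 39450 − 6921 = 32529 Hz.
Rearranging, u = v · (f₂ − f₀)/(f₂ + f₀) = 346 × -6921/71979 ≈ -33 m/s.
So the vehicle is moving at 33 m/s away from the emitter.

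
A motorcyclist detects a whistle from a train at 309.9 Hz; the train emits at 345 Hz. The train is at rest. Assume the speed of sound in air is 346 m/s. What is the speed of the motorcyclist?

f' < f, so the motorcyclist is receding.
f' = f · (v − v_o)/v ⇒ v_o = v · |f'/f − 1|.
v_o = 346 × |309.9/345 − 1| = 346 × 0.1017 ≈ 35 m/s.

35 m/s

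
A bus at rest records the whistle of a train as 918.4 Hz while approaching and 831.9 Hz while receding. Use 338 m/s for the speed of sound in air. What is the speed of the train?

16.7 m/s

f₁/f₂ = (v + v_s)/(v − v_s), so v_s = v · (f₁ − f₂)/(f₁ + f₂).
v_s = 338 × (918.4 − 831.9)/(918.4 + 831.9) = 338 × 86.5/1750.3 ≈ 16.7 m/s.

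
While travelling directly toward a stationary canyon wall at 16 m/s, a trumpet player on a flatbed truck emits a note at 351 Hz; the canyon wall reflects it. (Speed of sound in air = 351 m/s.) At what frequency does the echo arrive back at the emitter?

385 Hz

The canyon wall receives the sound from a moving source: f₁ = f₀ · v/(v − v_e) = 351 × 351/335 ≈ 368 Hz.
On the return leg the trumpet player on a flatbed truck is a moving observer: f₂ = f₁ · (v + v_e)/v = 368 × 367/351 ≈ 385 Hz.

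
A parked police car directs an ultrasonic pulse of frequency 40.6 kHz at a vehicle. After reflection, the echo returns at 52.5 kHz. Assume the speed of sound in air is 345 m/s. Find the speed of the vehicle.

44 m/s

Double Doppler shift off a moving reflector: f₂ = f₀ · (v + u)/(v − u) (u > 0 toward emitter).
Rearranging, u = v · (f₂ − f₀)/(f₂ + f₀) = 345 × 11.9/93.1 ≈ 44 m/s.
So the vehicle is moving at 44 m/s toward the emitter.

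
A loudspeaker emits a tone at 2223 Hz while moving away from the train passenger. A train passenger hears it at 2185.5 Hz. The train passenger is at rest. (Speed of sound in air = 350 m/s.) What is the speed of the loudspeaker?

6.0 m/s

f' = f · v/(v + v_s) ⇒ v_s = v · |1 − f/f'|.
v_s = 350 × |1 − 2223/2185.5| = 350 × 0.01716 ≈ 6.0 m/s.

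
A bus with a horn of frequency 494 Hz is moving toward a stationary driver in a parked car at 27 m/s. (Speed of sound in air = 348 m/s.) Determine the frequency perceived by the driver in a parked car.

Moving source, stationary observer: f' = f · v/(v − v_s) since the source is approaching.
f' = 494 × 348/(348 − 27) = 494 × 348/321 ≈ 536 Hz.

536 Hz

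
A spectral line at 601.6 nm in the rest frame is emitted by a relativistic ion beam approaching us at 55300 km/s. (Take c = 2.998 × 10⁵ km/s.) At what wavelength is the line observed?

β = v/c = 55300/299800 = 0.1845.
Relativistic Doppler for wavelength: λ' = λ₀ · √((1 − β)/(1 + β)).
λ' = 601.6 × √(0.8155/1.1845) = 601.6 × 0.82978 ≈ 499.2 nm.

499.2 nm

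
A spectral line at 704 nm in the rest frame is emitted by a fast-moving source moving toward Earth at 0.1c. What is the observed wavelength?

Relativistic Doppler for wavelength: λ' = λ₀ · √((1 − β)/(1 + β)).
λ' = 704 × √(0.9000/1.1000) = 704 × 0.90453 ≈ 636.8 nm.

636.8 nm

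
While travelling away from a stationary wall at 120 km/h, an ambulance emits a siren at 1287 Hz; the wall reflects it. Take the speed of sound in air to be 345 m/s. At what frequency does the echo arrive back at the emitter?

120 km/h = 33.33 m/s.
The wall receives the sound from a moving source: f₁ = f₀ · v/(v + v_e) = 1287 × 345/378.33 ≈ 1174 Hz.
On the return leg the ambulance is a moving observer: f₂ = f₁ · (v − v_e)/v = 1174 × 311.67/345 ≈ 1060 Hz.
Equivalently f₂ = f₀ · (v − v_e)/(v + v_e).

1060 Hz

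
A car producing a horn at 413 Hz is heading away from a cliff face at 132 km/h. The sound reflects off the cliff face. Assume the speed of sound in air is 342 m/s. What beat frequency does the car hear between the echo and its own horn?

80 Hz

132 km/h = 36.67 m/s.
The cliff face receives the sound from a moving source: f₁ = f₀ · v/(v + v_e) = 413 × 342/378.67 ≈ 373.0 Hz.
On the return leg the car is a moving observer: f₂ = f₁ · (v − v_e)/v = 373.0 × 305.33/342 ≈ 333.0 Hz.
Equivalently f₂ = f₀ · (v − v_e)/(v + v_e).
Beat against the emitted tone: |f₂ − f₀| = 2v_e·f₀/(v + v_e) = 2 × 36.67 × 413/378.67 ≈ 80 Hz.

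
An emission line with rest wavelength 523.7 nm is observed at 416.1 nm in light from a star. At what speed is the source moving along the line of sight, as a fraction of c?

λ'/λ₀ = 0.7945 < 1 (blueshift), so the source is approaching.
λ'/λ₀ = √((1 − β)/(1 + β)) for an approaching source ⇒ β = (1 − r²)/(1 + r²) with r = λ'/λ₀.
β = (1 − 0.6313)/(1 + 0.6313) ≈ 0.226.

0.226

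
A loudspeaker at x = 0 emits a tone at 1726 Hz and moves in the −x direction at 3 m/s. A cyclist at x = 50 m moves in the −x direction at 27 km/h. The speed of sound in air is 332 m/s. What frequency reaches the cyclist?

27 km/h = 7.5 m/s.
The observer lies on the +x side, so the source is heading away from the observer and the observer is heading toward the source.
With source receding and observer approaching, f' = f · (v + v_o)/(v + v_s).
f' = 1726 × (332 + 7.5)/(332 + 3) = 1726 × 339.5/335 ≈ 1749 Hz.

1749 Hz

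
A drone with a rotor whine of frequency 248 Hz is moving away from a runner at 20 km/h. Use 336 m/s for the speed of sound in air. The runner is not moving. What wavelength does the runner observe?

20 km/h = 5.556 m/s.
Only the source moves, away from the listener, so f' = f · v/(v + v_s).
f' = 248 × 336/(336 + 5.556) ≈ 244 Hz.
λ' = v/f' = 336/243.966 ≈ 1.38 m.

1.38 m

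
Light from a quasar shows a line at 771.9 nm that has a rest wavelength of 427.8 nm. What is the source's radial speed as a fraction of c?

λ'/λ₀ = 1.8043 > 1 (redshift), so the source is receding.
λ'/λ₀ = √((1 + β)/(1 − β)) for a receding source ⇒ β = (r² − 1)/(r² + 1) with r = λ'/λ₀.
β = (3.2557 − 1)/(3.2557 + 1) ≈ 0.530.

0.530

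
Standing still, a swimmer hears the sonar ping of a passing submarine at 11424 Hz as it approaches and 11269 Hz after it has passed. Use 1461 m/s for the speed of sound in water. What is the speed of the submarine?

f₁/f₂ = (v + v_s)/(v − v_s), so v_s = v · (f₁ − f₂)/(f₁ + f₂).
v_s = 1461 × (11424 − 11269)/(11424 + 11269) = 1461 × 155/22693 ≈ 10.0 m/s.

10.0 m/s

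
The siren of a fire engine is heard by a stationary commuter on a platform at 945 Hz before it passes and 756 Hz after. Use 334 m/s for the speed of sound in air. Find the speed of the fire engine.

f₁/f₂ = (v + v_s)/(v − v_s), so v_s = v · (f₁ − f₂)/(f₁ + f₂).
v_s = 334 × (945 − 756)/(945 + 756) = 334 × 189/1701 ≈ 37 m/s.

37 m/s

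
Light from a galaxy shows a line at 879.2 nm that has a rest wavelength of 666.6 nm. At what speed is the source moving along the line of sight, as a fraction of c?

λ'/λ₀ = 1.3189 > 1 (redshift), so the source is receding.
λ'/λ₀ = √((1 + β)/(1 − β)) for a receding source ⇒ β = (r² − 1)/(r² + 1) with r = λ'/λ₀.
β = (1.7396 − 1)/(1.7396 + 1) ≈ 0.270.

0.270c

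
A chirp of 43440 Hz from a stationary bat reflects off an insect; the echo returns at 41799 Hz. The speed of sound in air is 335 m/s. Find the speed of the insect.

6.4 m/s

Double Doppler shift off a moving reflector: f₂ = f₀ · (v + u)/(v − u) (u > 0 toward emitter).
Rearranging, u = v · (f₂ − f₀)/(f₂ + f₀) = 335 × -1641/85239 ≈ -6.4 m/s.
So the insect is moving at 6.4 m/s away from the emitter.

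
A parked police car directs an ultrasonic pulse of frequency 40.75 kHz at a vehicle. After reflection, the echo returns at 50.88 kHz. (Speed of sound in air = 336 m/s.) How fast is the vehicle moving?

37 m/s

Double Doppler shift off a moving reflector: f₂ = f₀ · (v + u)/(v − u) (u > 0 toward emitter).
Rearranging, u = v · (f₂ − f₀)/(f₂ + f₀) = 336 × 10.13/91.63 ≈ 37 m/s.
So the vehicle is moving at 37 m/s toward the emitter.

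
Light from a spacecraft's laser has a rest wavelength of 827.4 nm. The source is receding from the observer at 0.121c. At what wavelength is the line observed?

934.4 nm

Relativistic Doppler for wavelength: λ' = λ₀ · √((1 + β)/(1 − β)).
λ' = 827.4 × √(1.1210/0.8790) = 827.4 × 1.12930 ≈ 934.4 nm.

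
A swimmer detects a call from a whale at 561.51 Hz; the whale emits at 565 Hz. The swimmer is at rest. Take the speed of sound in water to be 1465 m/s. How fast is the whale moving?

f' < f, so the whale is receding.
f' = f · v/(v + v_s) ⇒ v_s = v · |1 − f/f'|.
v_s = 1465 × |1 − 565/561.51| = 1465 × 0.006215 ≈ 9.1 m/s.

9.1 m/s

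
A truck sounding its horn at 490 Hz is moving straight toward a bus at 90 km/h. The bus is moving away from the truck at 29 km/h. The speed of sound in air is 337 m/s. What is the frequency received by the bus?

90 km/h = 25 m/s; 29 km/h = 8.056 m/s.
General Doppler shift: f' = f · (v − v_o)/(v − v_s).
f' = 490 × (337 − 8.056)/(337 − 25) = 490 × 328.94/312 ≈ 517 Hz.

517 Hz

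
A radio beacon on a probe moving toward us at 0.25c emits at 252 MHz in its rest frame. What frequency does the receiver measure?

325.3 MHz

Relativistic Doppler for frequency: f' = f₀ · √((1 + β)/(1 − β)).
f' = 252 × √(1.2500/0.7500) = 252 × 1.29099 ≈ 325.3 MHz.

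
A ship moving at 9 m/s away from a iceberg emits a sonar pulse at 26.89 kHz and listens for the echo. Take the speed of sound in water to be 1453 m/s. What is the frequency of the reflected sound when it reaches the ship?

The iceberg receives the sound from a moving source: f₁ = f₀ · v/(v + v_e) = 26.89 × 1453/1462 ≈ 26.7 kHz.
On the return leg the ship is a moving observer: f₂ = f₁ · (v − v_e)/v = 26.7 × 1444/1453 ≈ 26.6 kHz.
Equivalently f₂ = f₀ · (v − v_e)/(v + v_e).

26.6 kHz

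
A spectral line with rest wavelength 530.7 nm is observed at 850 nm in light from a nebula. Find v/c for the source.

λ'/λ₀ = 1.6017 > 1 (redshift), so the source is receding.
λ'/λ₀ = √((1 + β)/(1 − β)) for a receding source ⇒ β = (r² − 1)/(r² + 1) with r = λ'/λ₀.
β = (2.5653 − 1)/(2.5653 + 1) ≈ 0.439.

0.439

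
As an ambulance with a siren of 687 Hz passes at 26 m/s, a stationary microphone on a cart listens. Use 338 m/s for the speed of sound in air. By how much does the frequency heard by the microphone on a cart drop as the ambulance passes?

106 Hz

Approaching: f₁ = f · v/(v − v_s) = 687 × 338/312 ≈ 744 Hz.
Receding: f₂ = f · v/(v + v_s) = 687 × 338/364 ≈ 638 Hz.
Drop: f₁ − f₂ = 2f·v·v_s/(v² − v_s²) = 2 × 687 × 338 × 26/(338² − 26²) ≈ 106 Hz.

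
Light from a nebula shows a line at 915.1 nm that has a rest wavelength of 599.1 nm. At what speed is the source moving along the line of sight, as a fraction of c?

λ'/λ₀ = 1.5275 > 1 (redshift), so the source is receding.
λ'/λ₀ = √((1 + β)/(1 − β)) for a receding source ⇒ β = (r² − 1)/(r² + 1) with r = λ'/λ₀.
β = (2.3331 − 1)/(2.3331 + 1) ≈ 0.400.

0.400c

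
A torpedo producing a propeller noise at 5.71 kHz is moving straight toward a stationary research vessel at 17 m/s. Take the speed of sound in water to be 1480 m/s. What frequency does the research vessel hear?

Moving source, stationary observer: f' = f · v/(v − v_s) since the source is approaching.
f' = 5.71 × 1480/(1480 − 17) = 5.71 × 1480/1463 ≈ 5.78 kHz.

5.78 kHz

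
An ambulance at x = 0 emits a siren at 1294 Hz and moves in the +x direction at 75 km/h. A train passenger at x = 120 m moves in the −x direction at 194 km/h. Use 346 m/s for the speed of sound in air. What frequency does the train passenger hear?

1591 Hz

75 km/h = 20.83 m/s; 194 km/h = 53.89 m/s.
The observer lies on the +x side, so the source is heading toward the observer and the observer is heading toward the source.
General Doppler shift: f' = f · (v + v_o)/(v − v_s).
f' = 1294 × (346 + 53.89)/(346 − 20.83) = 1294 × 399.89/325.17 ≈ 1591 Hz.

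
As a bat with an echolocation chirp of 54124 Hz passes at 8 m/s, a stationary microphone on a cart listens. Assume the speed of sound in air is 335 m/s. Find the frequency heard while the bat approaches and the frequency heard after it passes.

Approaching: f₁ = f · v/(v − v_s) = 54124 × 335/327 ≈ 55448 Hz.
Receding: f₂ = f · v/(v + v_s) = 54124 × 335/343 ≈ 52862 Hz.

55448 Hz approaching; 52862 Hz receding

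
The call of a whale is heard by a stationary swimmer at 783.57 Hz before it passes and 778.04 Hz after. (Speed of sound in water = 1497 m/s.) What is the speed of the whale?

5.3 m/s

f₁/f₂ = (v + v_s)/(v − v_s), so v_s = v · (f₁ − f₂)/(f₁ + f₂).
v_s = 1497 × (783.57 − 778.04)/(783.57 + 778.04) = 1497 × 5.53/1561.61 ≈ 5.3 m/s.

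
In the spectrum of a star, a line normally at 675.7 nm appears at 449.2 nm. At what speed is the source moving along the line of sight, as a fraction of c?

λ'/λ₀ = 0.6648 < 1 (blueshift), so the source is approaching.
λ'/λ₀ = √((1 − β)/(1 + β)) for an approaching source ⇒ β = (1 − r²)/(1 + r²) with r = λ'/λ₀.
β = (1 − 0.4419)/(1 + 0.4419) ≈ 0.387.

0.387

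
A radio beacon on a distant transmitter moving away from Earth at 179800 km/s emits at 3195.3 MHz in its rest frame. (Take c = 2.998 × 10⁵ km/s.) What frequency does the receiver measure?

1598.3 MHz

β = v/c = 179800/299800 = 0.5997.
Relativistic Doppler for frequency: f' = f₀ · √((1 − β)/(1 + β)).
f' = 3195.3 × √(0.4003/1.5997) = 3195.3 × 0.50021 ≈ 1598.3 MHz.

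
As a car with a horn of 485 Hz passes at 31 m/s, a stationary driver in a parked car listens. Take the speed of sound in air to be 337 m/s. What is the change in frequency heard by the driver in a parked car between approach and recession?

Approaching: f₁ = f · v/(v − v_s) = 485 × 337/306 ≈ 534.1 Hz.
Receding: f₂ = f · v/(v + v_s) = 485 × 337/368 ≈ 444.1 Hz.
Drop: f₁ − f₂ = 2f·v·v_s/(v² − v_s²) = 2 × 485 × 337 × 31/(337² − 31²) ≈ 90.0 Hz.

90.0 Hz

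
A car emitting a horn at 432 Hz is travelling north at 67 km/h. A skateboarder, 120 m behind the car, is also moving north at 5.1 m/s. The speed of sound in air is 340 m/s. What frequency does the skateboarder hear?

416 Hz

67 km/h = 18.61 m/s.
The skateboarder is behind, so the car is moving away from it while the skateboarder is moving toward the car.
General Doppler shift: f' = f · (v + v_o)/(v + v_s).
f' = 432 × (340 + 5.1)/(340 + 18.61) = 432 × 345.1/358.61 ≈ 416 Hz.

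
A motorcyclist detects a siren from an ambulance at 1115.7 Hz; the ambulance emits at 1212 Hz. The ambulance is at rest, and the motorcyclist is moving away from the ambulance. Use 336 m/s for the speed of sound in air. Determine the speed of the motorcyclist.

f' = f · (v − v_o)/v ⇒ v_o = v · |f'/f − 1|.
v_o = 336 × |1115.7/1212 − 1| = 336 × 0.07946 ≈ 27 m/s.

27 m/s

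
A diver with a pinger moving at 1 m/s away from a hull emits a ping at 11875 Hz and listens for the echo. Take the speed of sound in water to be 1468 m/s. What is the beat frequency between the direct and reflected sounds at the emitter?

16.2 Hz

The hull receives the sound from a moving source: f₁ = f₀ · v/(v + v_e) = 11875 × 1468/1469 ≈ 11866.92 Hz.
On the return leg the diver with a pinger is a moving observer: f₂ = f₁ · (v − v_e)/v = 11866.92 × 1467/1468 ≈ 11858.83 Hz.
Beat against the emitted tone: |f₂ − f₀| = 2v_e·f₀/(v + v_e) = 2 × 1 × 11875/1469 ≈ 16.2 Hz.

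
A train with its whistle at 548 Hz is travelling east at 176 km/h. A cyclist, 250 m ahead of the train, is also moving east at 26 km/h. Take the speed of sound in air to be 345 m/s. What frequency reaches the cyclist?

625 Hz

176 km/h = 48.89 m/s; 26 km/h = 7.222 m/s.
The cyclist is ahead, so the train is moving toward it while the cyclist is moving away from the train.
General Doppler shift: f' = f · (v − v_o)/(v − v_s).
f' = 548 × (345 − 7.222)/(345 − 48.89) = 548 × 337.78/296.11 ≈ 625 Hz.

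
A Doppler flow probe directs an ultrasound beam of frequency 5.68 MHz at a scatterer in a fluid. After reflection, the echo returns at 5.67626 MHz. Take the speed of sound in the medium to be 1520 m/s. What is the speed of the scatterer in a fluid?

Double Doppler shift off a moving reflector: f₂ = f₀ · (v + u)/(v − u) (u > 0 toward emitter).
Rearranging, u = v · (f₂ − f₀)/(f₂ + f₀) = 1520 × -0.00374/11.35626 ≈ -0.50 m/s.
So the scatterer in a fluid is moving at 0.50 m/s away from the emitter.

0.50 m/s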